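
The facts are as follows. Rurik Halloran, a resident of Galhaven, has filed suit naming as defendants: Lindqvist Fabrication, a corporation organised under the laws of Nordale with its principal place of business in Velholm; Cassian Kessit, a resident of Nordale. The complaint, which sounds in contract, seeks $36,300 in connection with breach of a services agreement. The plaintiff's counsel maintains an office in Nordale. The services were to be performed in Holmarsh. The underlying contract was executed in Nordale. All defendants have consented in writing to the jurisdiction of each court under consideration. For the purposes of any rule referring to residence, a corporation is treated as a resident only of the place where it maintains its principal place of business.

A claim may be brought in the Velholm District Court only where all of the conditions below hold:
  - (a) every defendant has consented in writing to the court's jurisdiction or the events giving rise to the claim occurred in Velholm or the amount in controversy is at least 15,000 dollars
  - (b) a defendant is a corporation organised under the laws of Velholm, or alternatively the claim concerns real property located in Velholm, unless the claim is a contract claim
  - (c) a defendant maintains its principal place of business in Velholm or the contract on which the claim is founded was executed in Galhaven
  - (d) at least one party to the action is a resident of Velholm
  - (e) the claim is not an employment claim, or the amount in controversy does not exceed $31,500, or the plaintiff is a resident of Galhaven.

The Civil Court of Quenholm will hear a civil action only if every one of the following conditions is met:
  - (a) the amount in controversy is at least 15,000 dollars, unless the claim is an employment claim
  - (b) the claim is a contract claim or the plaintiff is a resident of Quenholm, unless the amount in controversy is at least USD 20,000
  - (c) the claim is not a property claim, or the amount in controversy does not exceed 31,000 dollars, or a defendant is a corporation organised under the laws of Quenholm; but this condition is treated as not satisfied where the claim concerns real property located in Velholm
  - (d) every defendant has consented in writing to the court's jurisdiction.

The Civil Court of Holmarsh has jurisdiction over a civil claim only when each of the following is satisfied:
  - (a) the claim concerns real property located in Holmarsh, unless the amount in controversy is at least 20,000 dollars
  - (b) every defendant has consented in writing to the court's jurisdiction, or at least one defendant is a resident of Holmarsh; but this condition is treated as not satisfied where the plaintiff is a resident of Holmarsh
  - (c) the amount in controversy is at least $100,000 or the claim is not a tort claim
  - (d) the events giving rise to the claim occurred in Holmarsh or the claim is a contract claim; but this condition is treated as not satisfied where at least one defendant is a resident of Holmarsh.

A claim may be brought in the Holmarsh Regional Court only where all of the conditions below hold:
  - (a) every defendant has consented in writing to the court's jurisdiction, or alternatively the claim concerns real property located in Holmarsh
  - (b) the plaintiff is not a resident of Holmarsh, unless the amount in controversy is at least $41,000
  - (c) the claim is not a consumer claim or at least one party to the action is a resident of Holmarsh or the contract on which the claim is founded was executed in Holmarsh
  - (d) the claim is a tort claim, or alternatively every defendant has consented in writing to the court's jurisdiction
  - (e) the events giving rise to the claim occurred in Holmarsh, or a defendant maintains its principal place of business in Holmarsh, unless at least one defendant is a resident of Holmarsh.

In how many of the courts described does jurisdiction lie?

The Velholm District Court:
  (a) Every defendant has filed written consent, which satisfies one of the alternatives. Met.
  (b) The corporate defendant(s) are organised in Nordale, not Velholm; the claim does not concern real property — every alternative fails. However, the claim is a contract claim, so the 'unless' proviso supplies this condition. Satisfied.
  (c) Lindqvist Fabrication has its principal place of business in Velholm, which satisfies one of the alternatives. Condition met.
  (d) Lindqvist Fabrication resides in Velholm. Met.
  (e) The claim is a contract claim, not an employment claim — that alternative is enough. Met.
  → All conditions met; jurisdiction exists.
The Civil Court of Quenholm:
  (a) The amount in controversy is 36,300 dollars, which meets the 15,000 dollars floor. Met.
  (b) The claim is a contract claim, which satisfies one of the alternatives. Met.
  (c) The claim is a contract claim, not a property claim, so this disjunct is met. The carve-out does not apply: the claim does not concern real property. Satisfied.
  (d) Every defendant has filed written consent. Satisfied.
  → All conditions met; jurisdiction exists.
The Civil Court of Holmarsh:
  (a) The claim does not concern real property. However, the amount in controversy is USD 36,300, which meets the 20,000 dollars floor, so the 'unless' proviso supplies this condition. Condition met.
  (b) Every defendant has filed written consent — that alternative is enough. The carve-out does not apply: the plaintiff resides in Galhaven, not Holmarsh. Condition met.
  (c) The claim is a contract claim, not a tort claim, so one alternative holds. Met.
  (d) The operative events occurred in Holmarsh — that alternative is enough. And the carve-out is inapplicable — no defendant resides in Holmarsh (they reside in Velholm, Nordale). Satisfied.
  → The court has jurisdiction.
The Holmarsh Regional Court:
  (a) Every defendant has filed written consent, so this disjunct is met. Met.
  (b) The plaintiff resides in Galhaven, which is not Holmarsh. Condition met.
  (c) The claim is a contract claim, not a consumer claim, which satisfies one of the alternatives. Satisfied.
  (d) Every defendant has filed written consent, so one alternative holds. Condition met.
  (e) The operative events occurred in Holmarsh, which satisfies one of the alternatives. Condition met.
  → The court has jurisdiction.
Courts with jurisdiction: the Velholm District Court, the Civil Court of Quenholm, the Civil Court of Holmarsh, the Holmarsh Regional Court — 4 in total.

4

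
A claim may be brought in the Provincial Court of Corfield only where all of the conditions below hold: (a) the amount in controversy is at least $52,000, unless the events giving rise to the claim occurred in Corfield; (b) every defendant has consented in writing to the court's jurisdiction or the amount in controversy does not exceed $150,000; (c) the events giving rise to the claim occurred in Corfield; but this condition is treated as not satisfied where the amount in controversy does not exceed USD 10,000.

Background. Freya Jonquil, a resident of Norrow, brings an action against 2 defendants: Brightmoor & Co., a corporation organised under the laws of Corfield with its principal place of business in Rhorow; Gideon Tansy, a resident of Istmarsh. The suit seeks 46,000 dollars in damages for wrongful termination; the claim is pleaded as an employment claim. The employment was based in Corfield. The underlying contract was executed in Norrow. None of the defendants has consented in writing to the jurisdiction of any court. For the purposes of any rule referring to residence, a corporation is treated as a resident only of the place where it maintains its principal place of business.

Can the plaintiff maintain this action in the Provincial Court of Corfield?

The Provincial Court of Corfield:
  (a) The amount in controversy is $46,000, below the USD 52,000 floor. However, the operative events occurred in Corfield, so the 'unless' proviso supplies this condition. Satisfied.
  (b) The amount in controversy is USD 46,000, within the USD 150,000 ceiling — that alternative is enough. Met.
  (c) The operative events occurred in Corfield. The exception is not triggered, since the amount in controversy is $46,000, above the USD 10,000 ceiling. Satisfied.
  → The court has jurisdiction.

Yes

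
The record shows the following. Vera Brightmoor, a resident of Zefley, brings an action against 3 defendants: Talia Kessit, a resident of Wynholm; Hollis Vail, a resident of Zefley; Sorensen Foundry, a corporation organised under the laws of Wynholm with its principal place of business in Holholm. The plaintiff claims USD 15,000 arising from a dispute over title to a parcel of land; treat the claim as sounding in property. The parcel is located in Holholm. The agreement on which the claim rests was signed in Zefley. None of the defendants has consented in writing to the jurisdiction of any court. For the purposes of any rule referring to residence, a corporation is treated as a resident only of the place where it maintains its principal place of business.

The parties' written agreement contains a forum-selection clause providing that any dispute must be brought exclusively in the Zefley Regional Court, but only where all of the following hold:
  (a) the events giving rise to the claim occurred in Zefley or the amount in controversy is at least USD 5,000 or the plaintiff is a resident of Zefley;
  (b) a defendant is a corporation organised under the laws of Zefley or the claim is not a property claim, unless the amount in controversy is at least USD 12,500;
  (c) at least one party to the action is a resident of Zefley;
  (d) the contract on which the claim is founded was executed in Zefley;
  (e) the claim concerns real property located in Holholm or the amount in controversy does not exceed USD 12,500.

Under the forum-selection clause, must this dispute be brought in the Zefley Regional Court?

Yes

The Zefley Regional Court:
  (a) The amount in controversy is 15,000 dollars, which meets the 5,000 dollars floor, so one alternative holds. Met.
  (b) The corporate defendant(s) are organised in Wynholm, not Zefley; the claim is a property claim — every alternative fails. However, the amount in controversy is 15,000 dollars, which meets the 12,500 dollars floor, so the 'unless' proviso supplies this condition. Condition met.
  (c) Vera Brightmoor resides in Zefley. Condition met.
  (d) The contract was executed in Zefley. Satisfied.
  (e) The property lies in Holholm — that alternative is enough. Condition met.
  → Forum clause is triggered.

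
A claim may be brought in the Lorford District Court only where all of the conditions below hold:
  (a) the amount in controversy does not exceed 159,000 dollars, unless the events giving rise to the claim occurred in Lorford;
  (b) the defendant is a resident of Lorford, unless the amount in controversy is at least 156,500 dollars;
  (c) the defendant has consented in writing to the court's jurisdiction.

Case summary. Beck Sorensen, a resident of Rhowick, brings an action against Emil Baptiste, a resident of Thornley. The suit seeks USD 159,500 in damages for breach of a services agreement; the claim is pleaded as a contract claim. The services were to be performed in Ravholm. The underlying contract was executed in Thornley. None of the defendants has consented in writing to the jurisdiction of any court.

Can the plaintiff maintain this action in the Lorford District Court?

No

The Lorford District Court:
  (a) The amount in controversy is 159,500 dollars, above the 159,000 dollars ceiling. Nor does the 'unless' clause help: the operative events occurred in Ravholm, not Lorford. Not satisfied.
  (b) The defendant resides in Thornley, not Lorford. However, the amount in controversy is 159,500 dollars, which meets the $156,500 floor, so the 'unless' proviso supplies this condition. Met.
  (c) No such written consent has been filed. Fails.
  → No jurisdiction.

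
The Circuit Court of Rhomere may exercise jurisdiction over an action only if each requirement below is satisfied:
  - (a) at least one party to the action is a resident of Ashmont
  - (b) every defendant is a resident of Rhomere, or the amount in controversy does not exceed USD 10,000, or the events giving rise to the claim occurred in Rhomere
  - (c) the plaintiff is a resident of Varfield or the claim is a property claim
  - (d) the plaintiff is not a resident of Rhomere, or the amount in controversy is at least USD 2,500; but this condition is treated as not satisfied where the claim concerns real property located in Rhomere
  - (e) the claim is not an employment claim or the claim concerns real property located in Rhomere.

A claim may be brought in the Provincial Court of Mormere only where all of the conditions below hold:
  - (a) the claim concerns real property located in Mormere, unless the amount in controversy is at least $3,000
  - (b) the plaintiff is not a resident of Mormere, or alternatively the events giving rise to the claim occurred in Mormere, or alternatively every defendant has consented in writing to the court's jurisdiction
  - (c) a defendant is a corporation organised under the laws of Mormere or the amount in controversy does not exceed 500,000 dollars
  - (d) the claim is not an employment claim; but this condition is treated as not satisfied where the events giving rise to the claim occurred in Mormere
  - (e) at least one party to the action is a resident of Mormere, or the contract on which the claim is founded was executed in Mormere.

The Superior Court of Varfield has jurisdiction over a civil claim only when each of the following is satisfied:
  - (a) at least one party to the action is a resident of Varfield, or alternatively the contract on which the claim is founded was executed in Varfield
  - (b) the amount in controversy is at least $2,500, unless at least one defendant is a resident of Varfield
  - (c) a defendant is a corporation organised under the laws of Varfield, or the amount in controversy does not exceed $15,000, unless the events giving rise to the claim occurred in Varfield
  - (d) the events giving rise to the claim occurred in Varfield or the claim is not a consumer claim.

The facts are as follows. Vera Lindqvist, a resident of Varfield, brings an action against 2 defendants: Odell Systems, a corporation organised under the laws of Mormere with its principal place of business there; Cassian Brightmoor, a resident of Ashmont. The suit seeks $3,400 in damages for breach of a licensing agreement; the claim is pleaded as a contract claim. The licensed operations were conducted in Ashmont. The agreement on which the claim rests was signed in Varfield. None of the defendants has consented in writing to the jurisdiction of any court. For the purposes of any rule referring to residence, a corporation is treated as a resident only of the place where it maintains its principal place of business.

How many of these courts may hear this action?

The Circuit Court of Rhomere:
  (a) Cassian Brightmoor resides in Ashmont. Met.
  (b) The amount in controversy is 3,400 dollars, within the 10,000 dollars ceiling, so this disjunct is met. Met.
  (c) The plaintiff resides in Varfield, so this disjunct is met. Condition met.
  (d) The plaintiff resides in Varfield, which is not Rhomere, which satisfies one of the alternatives. The carve-out does not apply: the claim does not concern real property. Met.
  (e) The claim is a contract claim, not an employment claim, which satisfies one of the alternatives. Satisfied.
  → The court has jurisdiction.
The Provincial Court of Mormere:
  (a) The claim does not concern real property. The proviso rescues it, though: the amount in controversy is USD 3,400, which meets the $3,000 floor. Condition met.
  (b) The plaintiff resides in Varfield, which is not Mormere — that alternative is enough. Condition met.
  (c) Odell Systems is organised under the laws of Mormere — that alternative is enough. Satisfied.
  (d) The claim is a contract claim, not an employment claim. The exception is not triggered, since the operative events occurred in Ashmont, not Mormere. Condition met.
  (e) Odell Systems resides in Mormere, so one alternative holds. Satisfied.
  → Jurisdiction lies.
The Superior Court of Varfield:
  (a) Vera Lindqvist resides in Varfield — that alternative is enough. Condition met.
  (b) The amount in controversy is USD 3,400, which meets the USD 2,500 floor. Met.
  (c) The amount in controversy is 3,400 dollars, within the USD 15,000 ceiling, which satisfies one of the alternatives. Condition met.
  (d) The claim is a contract claim, not a consumer claim, which satisfies one of the alternatives. Met.
  → Every requirement is satisfied — jurisdiction.
Courts with jurisdiction: the Circuit Court of Rhomere, the Provincial Court of Mormere, the Superior Court of Varfield — 3 in total.

3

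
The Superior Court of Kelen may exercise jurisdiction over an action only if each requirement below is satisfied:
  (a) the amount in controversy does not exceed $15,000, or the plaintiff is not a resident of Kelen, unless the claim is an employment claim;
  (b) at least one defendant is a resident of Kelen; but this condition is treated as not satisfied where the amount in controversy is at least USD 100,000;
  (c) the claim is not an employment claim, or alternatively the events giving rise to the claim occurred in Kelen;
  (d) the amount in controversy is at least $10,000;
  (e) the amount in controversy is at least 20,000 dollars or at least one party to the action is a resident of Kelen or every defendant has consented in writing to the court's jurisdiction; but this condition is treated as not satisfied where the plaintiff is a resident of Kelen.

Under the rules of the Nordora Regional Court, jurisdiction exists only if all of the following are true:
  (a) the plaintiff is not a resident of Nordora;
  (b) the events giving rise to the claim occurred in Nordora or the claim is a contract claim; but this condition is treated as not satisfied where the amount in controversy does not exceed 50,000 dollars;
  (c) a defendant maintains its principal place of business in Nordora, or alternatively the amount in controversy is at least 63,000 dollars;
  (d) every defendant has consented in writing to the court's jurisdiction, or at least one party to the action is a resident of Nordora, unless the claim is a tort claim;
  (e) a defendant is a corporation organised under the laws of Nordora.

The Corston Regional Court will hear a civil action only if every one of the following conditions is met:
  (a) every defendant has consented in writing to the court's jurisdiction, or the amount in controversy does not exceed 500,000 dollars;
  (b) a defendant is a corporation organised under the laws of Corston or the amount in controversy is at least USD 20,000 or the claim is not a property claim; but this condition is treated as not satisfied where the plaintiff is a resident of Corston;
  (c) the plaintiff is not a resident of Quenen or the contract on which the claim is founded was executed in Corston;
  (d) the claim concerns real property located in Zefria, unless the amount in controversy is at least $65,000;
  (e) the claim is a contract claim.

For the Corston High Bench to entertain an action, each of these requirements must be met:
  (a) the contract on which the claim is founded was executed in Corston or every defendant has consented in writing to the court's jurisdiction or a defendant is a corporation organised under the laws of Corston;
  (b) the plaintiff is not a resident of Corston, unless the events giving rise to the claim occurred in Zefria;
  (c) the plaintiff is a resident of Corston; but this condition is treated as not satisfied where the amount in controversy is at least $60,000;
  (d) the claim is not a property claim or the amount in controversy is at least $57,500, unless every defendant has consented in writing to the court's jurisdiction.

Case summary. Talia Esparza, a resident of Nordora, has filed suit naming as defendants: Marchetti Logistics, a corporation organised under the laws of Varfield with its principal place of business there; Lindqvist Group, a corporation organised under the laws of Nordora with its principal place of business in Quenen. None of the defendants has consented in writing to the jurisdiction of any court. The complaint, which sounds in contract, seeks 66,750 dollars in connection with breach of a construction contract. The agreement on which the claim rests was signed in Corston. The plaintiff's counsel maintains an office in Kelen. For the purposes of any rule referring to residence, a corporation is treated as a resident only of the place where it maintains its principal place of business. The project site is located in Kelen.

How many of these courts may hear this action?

The Superior Court of Kelen:
  (a) The plaintiff resides in Nordora, which is not Kelen, so this disjunct is met. Met.
  (b) No defendant resides in Kelen (they reside in Varfield, Quenen). Not met.
  (c) The claim is a contract claim, not an employment claim, which satisfies one of the alternatives. Met.
  (d) The amount in controversy is $66,750, which meets the USD 10,000 floor. Met.
  (e) The amount in controversy is 66,750 dollars, which meets the USD 20,000 floor, so this disjunct is met. And the carve-out is inapplicable — the plaintiff resides in Nordora, not Kelen. Satisfied.
  → The court lacks jurisdiction.
The Nordora Regional Court:
  (a) The plaintiff resides in Nordora. Fails.
  (b) The claim is a contract claim, so one alternative holds. The exception is not triggered, since the amount in controversy is 66,750 dollars, above the $50,000 ceiling. Condition met.
  (c) The amount in controversy is USD 66,750, which meets the $63,000 floor — that alternative is enough. Satisfied.
  (d) Talia Esparza resides in Nordora, so this disjunct is met. Satisfied.
  (e) Lindqvist Group is organised under the laws of Nordora. Condition met.
  → At least one condition fails; no jurisdiction.
The Corston Regional Court:
  (a) The amount in controversy is USD 66,750, within the USD 500,000 ceiling, so one alternative holds. Satisfied.
  (b) The amount in controversy is 66,750 dollars, which meets the 20,000 dollars floor, which satisfies one of the alternatives. The exception is not triggered, since the plaintiff resides in Nordora, not Corston. Satisfied.
  (c) The plaintiff resides in Nordora, which is not Quenen, which satisfies one of the alternatives. Met.
  (d) The claim does not concern real property. However, the amount in controversy is $66,750, which meets the USD 65,000 floor, so the 'unless' proviso supplies this condition. Met.
  (e) The claim is a contract claim. Met.
  → Jurisdiction lies.
The Corston High Bench:
  (a) The contract was executed in Corston, so this disjunct is met. Met.
  (b) The plaintiff resides in Nordora, which is not Corston. Condition met.
  (c) The plaintiff resides in Nordora, not Corston. Fails.
  (d) The claim is a contract claim, not a property claim — that alternative is enough. Satisfied.
  → At least one condition fails; no jurisdiction.
Courts with jurisdiction: the Corston Regional Court — 1 in total.

1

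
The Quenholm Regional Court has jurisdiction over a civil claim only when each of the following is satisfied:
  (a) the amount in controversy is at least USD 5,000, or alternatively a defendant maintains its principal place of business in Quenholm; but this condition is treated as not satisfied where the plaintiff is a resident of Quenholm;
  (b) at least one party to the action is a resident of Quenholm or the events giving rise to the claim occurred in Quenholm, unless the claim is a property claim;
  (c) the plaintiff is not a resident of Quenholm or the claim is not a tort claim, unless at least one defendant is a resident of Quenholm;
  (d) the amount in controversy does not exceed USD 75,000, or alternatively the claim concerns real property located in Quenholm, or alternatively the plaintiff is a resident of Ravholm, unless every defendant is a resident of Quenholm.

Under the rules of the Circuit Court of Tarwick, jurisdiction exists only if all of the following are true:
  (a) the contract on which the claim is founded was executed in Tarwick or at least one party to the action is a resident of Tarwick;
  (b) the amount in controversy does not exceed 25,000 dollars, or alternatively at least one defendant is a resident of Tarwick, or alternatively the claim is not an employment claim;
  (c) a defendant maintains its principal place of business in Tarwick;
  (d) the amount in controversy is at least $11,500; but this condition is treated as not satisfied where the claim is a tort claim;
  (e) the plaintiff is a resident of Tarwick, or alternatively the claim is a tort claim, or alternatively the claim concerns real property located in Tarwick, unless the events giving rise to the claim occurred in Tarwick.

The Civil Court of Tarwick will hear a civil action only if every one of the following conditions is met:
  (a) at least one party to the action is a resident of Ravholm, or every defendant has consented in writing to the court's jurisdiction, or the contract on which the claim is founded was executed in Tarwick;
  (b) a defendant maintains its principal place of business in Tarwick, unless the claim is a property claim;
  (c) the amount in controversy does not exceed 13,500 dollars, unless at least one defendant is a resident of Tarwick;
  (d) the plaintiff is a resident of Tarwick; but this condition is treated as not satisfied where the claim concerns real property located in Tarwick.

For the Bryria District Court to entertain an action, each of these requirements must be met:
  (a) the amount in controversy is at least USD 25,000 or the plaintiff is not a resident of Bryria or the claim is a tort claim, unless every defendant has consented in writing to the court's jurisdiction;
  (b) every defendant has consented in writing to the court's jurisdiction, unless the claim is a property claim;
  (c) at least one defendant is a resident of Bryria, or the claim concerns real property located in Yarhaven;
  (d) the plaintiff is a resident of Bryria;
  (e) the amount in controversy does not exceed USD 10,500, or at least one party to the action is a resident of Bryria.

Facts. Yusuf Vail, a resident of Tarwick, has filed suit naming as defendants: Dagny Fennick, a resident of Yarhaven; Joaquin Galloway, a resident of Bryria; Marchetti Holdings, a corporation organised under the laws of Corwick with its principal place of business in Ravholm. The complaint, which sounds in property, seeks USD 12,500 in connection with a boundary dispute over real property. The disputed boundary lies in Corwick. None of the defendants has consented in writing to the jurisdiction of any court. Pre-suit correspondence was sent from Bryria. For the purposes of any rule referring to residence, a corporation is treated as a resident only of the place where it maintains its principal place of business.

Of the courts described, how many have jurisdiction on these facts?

The Quenholm Regional Court:
  (a) The amount in controversy is $12,500, which meets the USD 5,000 floor — that alternative is enough. And the carve-out is inapplicable — the plaintiff resides in Tarwick, not Quenholm. Met.
  (b) No party resides in Quenholm; the operative events occurred in Corwick, not Quenholm — none of the alternatives is met. The proviso rescues it, though: the claim is a property claim. Condition met.
  (c) The plaintiff resides in Tarwick, which is not Quenholm — that alternative is enough. Condition met.
  (d) The amount in controversy is 12,500 dollars, within the USD 75,000 ceiling, so one alternative holds. Condition met.
  → Jurisdiction lies.
The Circuit Court of Tarwick:
  (a) Yusuf Vail resides in Tarwick, which satisfies one of the alternatives. Met.
  (b) The amount in controversy is USD 12,500, within the 25,000 dollars ceiling, which satisfies one of the alternatives. Condition met.
  (c) The corporate defendant(s) have their principal place of business in Ravholm, not Tarwick. Not satisfied.
  (d) The amount in controversy is USD 12,500, which meets the USD 11,500 floor. The carve-out does not apply: the claim is a property claim, not a tort claim. Met.
  (e) The plaintiff resides in Tarwick, so this disjunct is met. Met.
  → Not every requirement is met — no jurisdiction.
The Civil Court of Tarwick:
  (a) Marchetti Holdings resides in Ravholm, so one alternative holds. Met.
  (b) The corporate defendant(s) have their principal place of business in Ravholm, not Tarwick. The proviso rescues it, though: the claim is a property claim. Condition met.
  (c) The amount in controversy is $12,500, within the USD 13,500 ceiling. Satisfied.
  (d) The plaintiff resides in Tarwick. And the carve-out is inapplicable — the property lies in Corwick, not Tarwick. Met.
  → All conditions met; jurisdiction exists.
The Bryria District Court:
  (a) The plaintiff resides in Tarwick, which is not Bryria, so this disjunct is met. Condition met.
  (b) No such written consent has been filed. However, the claim is a property claim, so the 'unless' proviso supplies this condition. Condition met.
  (c) Joaquin Galloway resides in Bryria, which satisfies one of the alternatives. Satisfied.
  (d) The plaintiff resides in Tarwick, not Bryria. Condition not met.
  (e) Joaquin Galloway resides in Bryria — that alternative is enough. Condition met.
  → The court lacks jurisdiction.
Courts with jurisdiction: the Quenholm Regional Court, the Civil Court of Tarwick — 2 in total.

2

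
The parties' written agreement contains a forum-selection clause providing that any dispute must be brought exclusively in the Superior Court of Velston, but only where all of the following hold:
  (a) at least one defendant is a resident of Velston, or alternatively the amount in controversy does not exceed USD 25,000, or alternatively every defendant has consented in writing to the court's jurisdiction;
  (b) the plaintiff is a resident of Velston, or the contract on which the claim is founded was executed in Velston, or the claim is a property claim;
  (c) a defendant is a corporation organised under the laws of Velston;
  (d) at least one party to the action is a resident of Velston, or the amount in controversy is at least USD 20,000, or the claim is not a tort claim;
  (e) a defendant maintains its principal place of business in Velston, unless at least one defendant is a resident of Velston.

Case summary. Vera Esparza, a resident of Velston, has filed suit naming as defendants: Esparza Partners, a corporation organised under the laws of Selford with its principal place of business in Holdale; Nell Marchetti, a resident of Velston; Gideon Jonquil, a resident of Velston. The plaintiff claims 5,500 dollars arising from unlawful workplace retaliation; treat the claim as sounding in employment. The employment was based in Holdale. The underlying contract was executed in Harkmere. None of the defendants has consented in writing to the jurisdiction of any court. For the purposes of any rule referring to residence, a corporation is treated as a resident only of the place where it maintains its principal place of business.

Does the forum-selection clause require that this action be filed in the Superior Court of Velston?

The Superior Court of Velston:
  (a) Nell Marchetti resides in Velston, which satisfies one of the alternatives. Satisfied.
  (b) The plaintiff resides in Velston, which satisfies one of the alternatives. Condition met.
  (c) The corporate defendant(s) are organised in Selford, not Velston. Fails.
  (d) Vera Esparza resides in Velston, which satisfies one of the alternatives. Met.
  (e) The corporate defendant(s) have their principal place of business in Holdale, not Velston. The proviso rescues it, though: Nell Marchetti resides in Velston. Condition met.
  → Forum clause is not triggered.

No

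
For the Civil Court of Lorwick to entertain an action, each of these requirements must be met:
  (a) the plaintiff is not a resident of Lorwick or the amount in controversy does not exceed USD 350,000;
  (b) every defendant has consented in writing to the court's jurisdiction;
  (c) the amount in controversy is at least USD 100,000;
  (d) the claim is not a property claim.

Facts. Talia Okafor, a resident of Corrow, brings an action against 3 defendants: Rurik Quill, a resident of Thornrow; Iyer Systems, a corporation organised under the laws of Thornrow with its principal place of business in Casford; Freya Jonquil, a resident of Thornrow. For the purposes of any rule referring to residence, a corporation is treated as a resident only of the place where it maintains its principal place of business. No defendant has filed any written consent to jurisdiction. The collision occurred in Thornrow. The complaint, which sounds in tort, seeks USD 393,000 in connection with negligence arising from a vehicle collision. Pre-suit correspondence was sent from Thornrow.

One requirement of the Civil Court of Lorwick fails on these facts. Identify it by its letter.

The Civil Court of Lorwick:
  (a) The plaintiff resides in Corrow, which is not Lorwick, so one alternative holds. Met.
  (b) No such written consent has been filed. Not met.
  (c) The amount in controversy is 393,000 dollars, which meets the 100,000 dollars floor. Satisfied.
  (d) The claim is a tort claim, not a property claim. Satisfied.
Only condition (b) fails.

(b)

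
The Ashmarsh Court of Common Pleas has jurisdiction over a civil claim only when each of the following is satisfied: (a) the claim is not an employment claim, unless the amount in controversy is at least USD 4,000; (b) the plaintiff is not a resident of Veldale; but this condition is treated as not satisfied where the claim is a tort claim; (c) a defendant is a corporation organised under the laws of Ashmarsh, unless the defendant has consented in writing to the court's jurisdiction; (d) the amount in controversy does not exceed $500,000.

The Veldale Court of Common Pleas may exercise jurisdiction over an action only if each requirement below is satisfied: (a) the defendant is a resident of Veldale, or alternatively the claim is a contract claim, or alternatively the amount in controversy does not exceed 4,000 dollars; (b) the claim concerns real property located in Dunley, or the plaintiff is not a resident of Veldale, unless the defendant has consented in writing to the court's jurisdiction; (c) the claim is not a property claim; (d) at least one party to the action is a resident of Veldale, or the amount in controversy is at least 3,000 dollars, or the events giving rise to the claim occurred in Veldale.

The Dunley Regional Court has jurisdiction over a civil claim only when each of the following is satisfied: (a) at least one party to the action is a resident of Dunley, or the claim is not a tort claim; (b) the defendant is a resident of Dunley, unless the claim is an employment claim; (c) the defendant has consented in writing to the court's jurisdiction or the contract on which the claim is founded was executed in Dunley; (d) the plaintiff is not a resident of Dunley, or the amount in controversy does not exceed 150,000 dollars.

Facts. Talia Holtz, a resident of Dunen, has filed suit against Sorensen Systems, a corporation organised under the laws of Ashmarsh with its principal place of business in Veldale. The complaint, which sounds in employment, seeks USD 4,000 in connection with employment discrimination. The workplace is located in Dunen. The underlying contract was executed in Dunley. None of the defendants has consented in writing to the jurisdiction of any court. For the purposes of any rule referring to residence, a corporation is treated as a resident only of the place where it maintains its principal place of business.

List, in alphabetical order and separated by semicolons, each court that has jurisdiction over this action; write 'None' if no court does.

the Ashmarsh Court of Common Pleas; the Dunley Regional Court; the Veldale Court of Common Pleas

The Ashmarsh Court of Common Pleas:
  (a) The claim is an employment claim. The proviso rescues it, though: the amount in controversy is 4,000 dollars, which meets the $4,000 floor. Condition met.
  (b) The plaintiff resides in Dunen, which is not Veldale. The carve-out does not apply: the claim is an employment claim, not a tort claim. Met.
  (c) Sorensen Systems is organised under the laws of Ashmarsh. Met.
  (d) The amount in controversy is $4,000, within the $500,000 ceiling. Condition met.
  → Jurisdiction lies.
The Veldale Court of Common Pleas:
  (a) The defendant resides in Veldale, which satisfies one of the alternatives. Met.
  (b) The plaintiff resides in Dunen, which is not Veldale, so one alternative holds. Met.
  (c) The claim is an employment claim, not a property claim. Condition met.
  (d) Sorensen Systems resides in Veldale, so this disjunct is met. Met.
  → The court has jurisdiction.
The Dunley Regional Court:
  (a) The claim is an employment claim, not a tort claim, so one alternative holds. Condition met.
  (b) The defendant resides in Veldale, not Dunley. The proviso rescues it, though: the claim is an employment claim. Satisfied.
  (c) The contract was executed in Dunley, which satisfies one of the alternatives. Satisfied.
  (d) The plaintiff resides in Dunen, which is not Dunley — that alternative is enough. Met.
  → Every requirement is satisfied — jurisdiction.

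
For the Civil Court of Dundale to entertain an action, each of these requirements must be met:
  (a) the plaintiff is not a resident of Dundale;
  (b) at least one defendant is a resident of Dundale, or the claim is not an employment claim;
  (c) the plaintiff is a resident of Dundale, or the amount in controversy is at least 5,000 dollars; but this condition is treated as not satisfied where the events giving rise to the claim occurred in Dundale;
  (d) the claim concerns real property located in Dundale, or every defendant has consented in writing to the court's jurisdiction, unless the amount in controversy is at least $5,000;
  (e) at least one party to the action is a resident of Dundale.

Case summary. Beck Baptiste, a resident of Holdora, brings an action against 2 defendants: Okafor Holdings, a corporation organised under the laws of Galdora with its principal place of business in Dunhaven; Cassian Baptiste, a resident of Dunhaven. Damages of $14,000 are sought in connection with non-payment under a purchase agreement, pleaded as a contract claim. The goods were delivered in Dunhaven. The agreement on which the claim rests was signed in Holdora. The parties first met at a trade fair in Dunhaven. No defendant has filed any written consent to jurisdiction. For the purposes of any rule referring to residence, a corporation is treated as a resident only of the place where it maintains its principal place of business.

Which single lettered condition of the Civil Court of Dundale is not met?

The Civil Court of Dundale:
  (a) The plaintiff resides in Holdora, which is not Dundale. Condition met.
  (b) The claim is a contract claim, not an employment claim, so one alternative holds. Met.
  (c) The amount in controversy is $14,000, which meets the USD 5,000 floor, so one alternative holds. The exception is not triggered, since the operative events occurred in Dunhaven, not Dundale. Condition met.
  (d) The claim does not concern real property; no such written consent has been filed — none of the alternatives is met. But the amount in controversy is 14,000 dollars, which meets the $5,000 floor, and the 'unless' clause therefore excuses the requirement. Satisfied.
  (e) No party resides in Dundale. Not met.
Only condition (e) fails.

(e)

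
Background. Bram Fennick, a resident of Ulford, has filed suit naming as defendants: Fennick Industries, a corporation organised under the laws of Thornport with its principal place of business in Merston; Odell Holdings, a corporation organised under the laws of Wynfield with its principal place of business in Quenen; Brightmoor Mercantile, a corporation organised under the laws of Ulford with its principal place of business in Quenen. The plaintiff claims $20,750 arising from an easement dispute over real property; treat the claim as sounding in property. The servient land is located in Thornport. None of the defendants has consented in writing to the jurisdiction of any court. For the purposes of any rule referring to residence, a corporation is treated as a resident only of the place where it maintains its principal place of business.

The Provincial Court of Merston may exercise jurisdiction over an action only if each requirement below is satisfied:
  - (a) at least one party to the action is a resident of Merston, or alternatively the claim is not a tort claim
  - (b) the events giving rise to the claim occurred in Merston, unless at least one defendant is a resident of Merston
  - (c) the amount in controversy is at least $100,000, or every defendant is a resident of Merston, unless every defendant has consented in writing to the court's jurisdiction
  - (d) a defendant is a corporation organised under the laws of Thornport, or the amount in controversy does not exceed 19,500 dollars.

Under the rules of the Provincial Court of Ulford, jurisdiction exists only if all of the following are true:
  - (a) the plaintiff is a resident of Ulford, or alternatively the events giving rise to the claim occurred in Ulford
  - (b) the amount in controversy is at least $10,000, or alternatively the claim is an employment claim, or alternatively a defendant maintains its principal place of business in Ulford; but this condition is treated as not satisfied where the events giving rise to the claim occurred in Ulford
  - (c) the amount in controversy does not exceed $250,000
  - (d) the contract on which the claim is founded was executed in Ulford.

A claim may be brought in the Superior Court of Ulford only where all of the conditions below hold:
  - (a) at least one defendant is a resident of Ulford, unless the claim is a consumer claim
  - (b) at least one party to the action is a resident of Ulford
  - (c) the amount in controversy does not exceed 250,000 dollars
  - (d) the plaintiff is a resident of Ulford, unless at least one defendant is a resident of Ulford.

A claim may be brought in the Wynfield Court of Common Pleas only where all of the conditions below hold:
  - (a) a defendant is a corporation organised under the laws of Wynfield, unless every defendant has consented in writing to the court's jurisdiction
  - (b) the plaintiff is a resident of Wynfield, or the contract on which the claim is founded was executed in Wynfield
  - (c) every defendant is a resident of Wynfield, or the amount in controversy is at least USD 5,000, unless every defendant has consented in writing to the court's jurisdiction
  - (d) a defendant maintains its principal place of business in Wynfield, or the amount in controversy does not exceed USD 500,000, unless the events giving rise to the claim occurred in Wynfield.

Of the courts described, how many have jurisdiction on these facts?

The Provincial Court of Merston:
  (a) Fennick Industries resides in Merston, which satisfies one of the alternatives. Condition met.
  (b) The operative events occurred in Thornport, not Merston. The proviso rescues it, though: Fennick Industries resides in Merston. Satisfied.
  (c) The amount in controversy is 20,750 dollars, below the USD 100,000 floor; the defendants reside as follows — Fennick Industries in Merston, Odell Holdings in Quenen, Brightmoor Mercantile in Quenen — not all in Merston — no alternative holds. Nor does the 'unless' clause help: no such written consent has been filed. Condition not met.
  (d) Fennick Industries is organised under the laws of Thornport, so this disjunct is met. Satisfied.
  → No jurisdiction.
The Provincial Court of Ulford:
  (a) The plaintiff resides in Ulford — that alternative is enough. Satisfied.
  (b) The amount in controversy is $20,750, which meets the 10,000 dollars floor, so this disjunct is met. And the carve-out is inapplicable — the operative events occurred in Thornport, not Ulford. Condition met.
  (c) The amount in controversy is $20,750, within the 250,000 dollars ceiling. Met.
  (d) No contract (and hence no place of execution) is alleged. Condition not met.
  → No jurisdiction.
The Superior Court of Ulford:
  (a) No defendant resides in Ulford (they reside in Merston, Quenen, Quenen). The proviso offers no rescue either, since the claim is a property claim, not a consumer claim. Not met.
  (b) Bram Fennick resides in Ulford. Met.
  (c) The amount in controversy is USD 20,750, within the $250,000 ceiling. Satisfied.
  (d) The plaintiff resides in Ulford. Met.
  → Not every requirement is met — no jurisdiction.
The Wynfield Court of Common Pleas:
  (a) Odell Holdings is organised under the laws of Wynfield. Met.
  (b) The plaintiff resides in Ulford, not Wynfield; no contract (and hence no place of execution) is alleged — none of the alternatives is met. Not met.
  (c) The amount in controversy is 20,750 dollars, which meets the $5,000 floor, so one alternative holds. Met.
  (d) The amount in controversy is 20,750 dollars, within the $500,000 ceiling — that alternative is enough. Satisfied.
  → No jurisdiction.
No court satisfies all of its conditions.

0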